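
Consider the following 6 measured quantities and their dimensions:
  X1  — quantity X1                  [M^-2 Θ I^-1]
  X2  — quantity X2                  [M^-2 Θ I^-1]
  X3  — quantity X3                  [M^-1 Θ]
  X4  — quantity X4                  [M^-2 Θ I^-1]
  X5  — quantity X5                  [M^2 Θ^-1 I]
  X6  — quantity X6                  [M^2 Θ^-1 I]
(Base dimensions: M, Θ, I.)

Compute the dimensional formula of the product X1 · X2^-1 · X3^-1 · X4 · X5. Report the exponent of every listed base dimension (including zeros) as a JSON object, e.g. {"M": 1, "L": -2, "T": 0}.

Dimensional matrix (M×Θ×I by X1×X2×X3×X4×X5×X6):
  M: [-2 -2 -1 -2  2  2]
  Θ: [ 1  1  1  1 -1 -1]
  I: [-1 -1  0 -1  1  1]
  [M]: (1)·-2+(-1)·-2+(-1)·-1+(1)·-2+(1)·2 = 1
  [Θ]: (1)·1+(-1)·1+(-1)·1+(1)·1+(1)·-1 = -1
  [I]: (1)·-1+(-1)·-1+(-1)·0+(1)·-1+(1)·1 = 0
⇒ M Θ^-1

{"M": 1, "Θ": -1, "I": 0}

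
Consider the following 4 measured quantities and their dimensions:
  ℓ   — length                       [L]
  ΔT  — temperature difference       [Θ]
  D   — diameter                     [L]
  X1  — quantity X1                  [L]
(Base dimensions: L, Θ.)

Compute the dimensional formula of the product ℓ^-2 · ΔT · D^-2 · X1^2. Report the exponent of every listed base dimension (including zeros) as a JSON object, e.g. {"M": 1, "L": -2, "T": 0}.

{"L": -2, "Θ": 1}

Exponent matrix [L,Θ] × [ℓ,ΔT,D,X1]:
  L: [ 1  0  1  1]
  Θ: [ 0  1  0  0]
  [L]: (-2)·1+(1)·0+(-2)·1+(2)·1 = -2
  [Θ]: (-2)·0+(1)·1+(-2)·0+(2)·0 = 1
⇒ L^-2 Θ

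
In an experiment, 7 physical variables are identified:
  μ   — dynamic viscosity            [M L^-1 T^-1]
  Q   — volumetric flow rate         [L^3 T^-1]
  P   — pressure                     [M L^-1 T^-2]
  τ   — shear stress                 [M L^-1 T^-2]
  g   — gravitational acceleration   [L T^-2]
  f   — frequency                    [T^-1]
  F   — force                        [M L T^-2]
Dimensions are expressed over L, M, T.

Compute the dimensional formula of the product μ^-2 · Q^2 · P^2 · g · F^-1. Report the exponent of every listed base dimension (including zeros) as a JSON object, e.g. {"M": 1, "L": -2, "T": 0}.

{"L": 6, "M": -1, "T": -4}

Exponent matrix [L,M,T] × [μ,Q,P,τ,g,f,F]:
  L: [-1  3 -1 -1  1  0  1]
  M: [ 1  0  1  1  0  0  1]
  T: [-1 -1 -2 -2 -2 -1 -2]
  [L]: (-2)·-1+(2)·3+(2)·-1+(1)·1+(-1)·1 = 6
  [M]: (-2)·1+(2)·0+(2)·1+(1)·0+(-1)·1 = -1
  [T]: (-2)·-1+(2)·-1+(2)·-2+(1)·-2+(-1)·-2 = -4
⇒ L^6 M^-1 T^-4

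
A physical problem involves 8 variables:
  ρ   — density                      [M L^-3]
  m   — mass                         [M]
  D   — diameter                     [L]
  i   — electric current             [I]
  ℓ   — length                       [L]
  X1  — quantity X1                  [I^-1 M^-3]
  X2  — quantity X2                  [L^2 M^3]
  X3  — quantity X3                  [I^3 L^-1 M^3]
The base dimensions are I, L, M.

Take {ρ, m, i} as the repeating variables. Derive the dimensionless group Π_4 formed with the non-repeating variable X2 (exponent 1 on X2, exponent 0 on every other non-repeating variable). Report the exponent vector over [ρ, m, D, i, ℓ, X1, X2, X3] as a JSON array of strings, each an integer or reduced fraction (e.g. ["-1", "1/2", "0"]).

["2/3", "-11/3", "0", "0", "0", "0", "1", "0"]

Exponent matrix [I,L,M] × [ρ,m,D,i,ℓ,X1,X2,X3]:
  I: [ 0  0  0  1  0 -1  0  3]
  L: [-3  0  1  0  1  0  2 -1]
  M: [ 1  1  0  0  0 -3  3  3]
RREF → pivots at {ρ,m,i} ⇒ r = 3
Repeat: ρ,m,i; free: D,ℓ,X1,X2,X3
RREF:
  r0: [   1    0 -1/3    0 -1/3    0 -2/3  1/3]
  r1: [   0    1  1/3    0  1/3   -3 11/3  8/3]
  r2: [   0    0    0    1    0   -1    0    3]
Fix exponent of X2 at 1, D at 0, ℓ at 0, X1 at 0, X3 at 0; solve each RREF row for its pivot's exponent:
  r0: exp(ρ) + (-2/3)·1 = 0 ⇒ exp(ρ) = 2/3
  r1: exp(m) + (11/3)·1 = 0 ⇒ exp(m) = -11/3
  r2: exp(i) + (0)·1 = 0 ⇒ exp(i) = 0
Π_4 = ρ^(2/3) · m^(-11/3) · X2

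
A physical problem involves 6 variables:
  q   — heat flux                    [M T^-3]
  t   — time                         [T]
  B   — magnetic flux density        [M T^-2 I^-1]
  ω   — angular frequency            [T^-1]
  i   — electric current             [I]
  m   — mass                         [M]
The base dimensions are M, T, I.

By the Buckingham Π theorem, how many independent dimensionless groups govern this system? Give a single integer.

Dimensional matrix (M×T×I by q×t×B×ω×i×m):
  M: [ 1  0  1  0  0  1]
  T: [-3  1 -2 -1  0  0]
  I: [ 0  0 -1  0  1  0]
Echelon form has 3 nonzero rows (pivots: q,t,B)
Π count = n − r = 6 − 3 = 3

3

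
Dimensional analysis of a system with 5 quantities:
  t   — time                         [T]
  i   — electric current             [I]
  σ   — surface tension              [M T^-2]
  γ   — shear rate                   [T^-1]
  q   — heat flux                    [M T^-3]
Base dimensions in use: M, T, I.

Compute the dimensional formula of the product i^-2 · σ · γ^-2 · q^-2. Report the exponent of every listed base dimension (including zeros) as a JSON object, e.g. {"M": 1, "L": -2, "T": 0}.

{"M": -1, "T": 6, "I": -2}

Write exponents as rows M,T,I / cols t,i,σ,γ,q:
  M: [ 0  0  1  0  1]
  T: [ 1  0 -2 -1 -3]
  I: [ 0  1  0  0  0]
  [M]: (-2)·0+(1)·1+(-2)·0+(-2)·1 = -1
  [T]: (-2)·0+(1)·-2+(-2)·-1+(-2)·-3 = 6
  [I]: (-2)·1+(1)·0+(-2)·0+(-2)·0 = -2
⇒ M^-1 T^6 I^-2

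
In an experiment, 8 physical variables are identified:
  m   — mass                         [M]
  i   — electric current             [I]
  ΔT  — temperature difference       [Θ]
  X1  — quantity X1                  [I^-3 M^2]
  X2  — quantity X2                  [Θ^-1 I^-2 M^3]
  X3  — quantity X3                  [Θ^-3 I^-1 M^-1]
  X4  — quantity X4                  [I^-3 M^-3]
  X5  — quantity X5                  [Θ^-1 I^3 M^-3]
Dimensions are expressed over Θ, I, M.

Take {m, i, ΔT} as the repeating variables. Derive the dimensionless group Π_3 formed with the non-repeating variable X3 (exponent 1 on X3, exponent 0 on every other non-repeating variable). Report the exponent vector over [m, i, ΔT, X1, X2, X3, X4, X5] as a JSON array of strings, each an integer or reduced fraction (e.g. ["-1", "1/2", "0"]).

["1", "1", "3", "0", "0", "1", "0", "0"]

Exponent matrix [Θ,I,M] × [m,i,ΔT,X1,X2,X3,X4,X5]:
  Θ: [ 0  0  1  0 -1 -3  0 -1]
  I: [ 0  1  0 -3 -2 -1 -3  3]
  M: [ 1  0  0  2  3 -1 -3 -3]
Row reduction gives pivot columns m,i,ΔT; rank = 3
Repeat: m,i,ΔT; free: X1,X2,X3,X4,X5
RREF:
  r0: [   1    0    0    2    3   -1   -3   -3]
  r1: [   0    1    0   -3   -2   -1   -3    3]
  r2: [   0    0    1    0   -1   -3    0   -1]
Fix exponent of X3 at 1, X1 at 0, X2 at 0, X4 at 0, X5 at 0; solve each RREF row for its pivot's exponent:
  r0: exp(m) + (-1)·1 = 0 ⇒ exp(m) = 1
  r1: exp(i) + (-1)·1 = 0 ⇒ exp(i) = 1
  r2: exp(ΔT) + (-3)·1 = 0 ⇒ exp(ΔT) = 3
Π_3 = m · i · ΔT^3 · X3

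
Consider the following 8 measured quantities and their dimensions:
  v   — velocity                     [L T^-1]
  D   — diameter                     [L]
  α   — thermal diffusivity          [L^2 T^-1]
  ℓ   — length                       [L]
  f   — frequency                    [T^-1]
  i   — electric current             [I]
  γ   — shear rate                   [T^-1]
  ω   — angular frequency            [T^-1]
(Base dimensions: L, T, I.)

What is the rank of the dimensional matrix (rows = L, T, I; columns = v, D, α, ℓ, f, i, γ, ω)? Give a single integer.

3

Write exponents as rows L,T,I / cols v,D,α,ℓ,f,i,γ,ω:
  L: [ 1  1  2  1  0  0  0  0]
  T: [-1  0 -1  0 -1  0 -1 -1]
  I: [ 0  0  0  0  0  1  0  0]
RREF → pivots at {v,D,i} ⇒ r = 3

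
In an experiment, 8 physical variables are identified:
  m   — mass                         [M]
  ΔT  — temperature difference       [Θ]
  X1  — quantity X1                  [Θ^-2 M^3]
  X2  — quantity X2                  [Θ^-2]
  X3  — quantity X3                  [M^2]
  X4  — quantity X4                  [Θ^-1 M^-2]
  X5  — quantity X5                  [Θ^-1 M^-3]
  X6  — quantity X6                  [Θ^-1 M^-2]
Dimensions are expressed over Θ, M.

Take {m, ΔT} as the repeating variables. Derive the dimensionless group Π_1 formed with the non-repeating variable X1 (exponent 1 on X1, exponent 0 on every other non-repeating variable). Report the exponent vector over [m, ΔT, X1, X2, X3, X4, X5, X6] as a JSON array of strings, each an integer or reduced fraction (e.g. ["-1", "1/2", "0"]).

["-3", "2", "1", "0", "0", "0", "0", "0"]

Write exponents as rows Θ,M / cols m,ΔT,X1,X2,X3,X4,X5,X6:
  Θ: [ 0  1 -2 -2  0 -1 -1 -1]
  M: [ 1  0  3  0  2 -2 -3 -2]
Row reduction gives pivot columns m,ΔT; rank = 2
Repeat: m,ΔT; free: X1,X2,X3,X4,X5,X6
RREF:
  r0: [   1    0    3    0    2   -2   -3   -2]
  r1: [   0    1   -2   -2    0   -1   -1   -1]
Fix exponent of X1 at 1, X2 at 0, X3 at 0, X4 at 0, X5 at 0, X6 at 0; solve each RREF row for its pivot's exponent:
  r0: exp(m) + (3)·1 = 0 ⇒ exp(m) = -3
  r1: exp(ΔT) + (-2)·1 = 0 ⇒ exp(ΔT) = 2
Π_1 = m^-3 · ΔT^2 · X1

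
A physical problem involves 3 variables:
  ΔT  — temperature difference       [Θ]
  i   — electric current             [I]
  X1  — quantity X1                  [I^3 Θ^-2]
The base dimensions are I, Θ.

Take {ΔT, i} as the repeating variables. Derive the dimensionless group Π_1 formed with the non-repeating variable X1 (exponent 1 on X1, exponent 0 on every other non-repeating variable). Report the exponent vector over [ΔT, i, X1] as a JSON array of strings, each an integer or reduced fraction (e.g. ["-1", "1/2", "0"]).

Dimensional matrix (I×Θ by ΔT×i×X1):
  I: [ 0  1  3]
  Θ: [ 1  0 -2]
Echelon form has 2 nonzero rows (pivots: ΔT,i)
Pivot set = {ΔT,i}, free = {X1}
RREF:
  r0: [   1    0   -2]
  r1: [   0    1    3]
Fix exponent of X1 at 1; solve each RREF row for its pivot's exponent:
  r0: exp(ΔT) + (-2)·1 = 0 ⇒ exp(ΔT) = 2
  r1: exp(i) + (3)·1 = 0 ⇒ exp(i) = -3
Π_1 = ΔT^2 · i^-3 · X1

["2", "-3", "1"]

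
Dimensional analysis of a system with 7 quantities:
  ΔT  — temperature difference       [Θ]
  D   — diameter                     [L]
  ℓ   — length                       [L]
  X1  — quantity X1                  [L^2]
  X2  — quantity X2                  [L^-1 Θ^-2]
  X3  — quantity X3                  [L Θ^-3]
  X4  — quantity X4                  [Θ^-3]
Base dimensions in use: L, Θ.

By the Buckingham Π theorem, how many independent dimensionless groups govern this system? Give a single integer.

5

Exponent matrix [L,Θ] × [ΔT,D,ℓ,X1,X2,X3,X4]:
  L: [ 0  1  1  2 -1  1  0]
  Θ: [ 1  0  0  0 -2 -3 -3]
Echelon form has 2 nonzero rows (pivots: ΔT,D)
n=7, r=2 ⇒ 5 dimensionless groups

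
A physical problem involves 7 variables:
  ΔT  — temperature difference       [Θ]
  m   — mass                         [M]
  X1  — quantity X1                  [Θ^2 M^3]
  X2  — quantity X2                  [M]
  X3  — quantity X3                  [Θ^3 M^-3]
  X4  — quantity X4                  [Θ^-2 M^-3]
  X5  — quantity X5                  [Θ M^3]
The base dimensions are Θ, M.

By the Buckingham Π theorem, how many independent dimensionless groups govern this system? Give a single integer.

5

Write exponents as rows Θ,M / cols ΔT,m,X1,X2,X3,X4,X5:
  Θ: [ 1  0  2  0  3 -2  1]
  M: [ 0  1  3  1 -3 -3  3]
Row reduction gives pivot columns ΔT,m; rank = 2
Π count = n − r = 7 − 2 = 5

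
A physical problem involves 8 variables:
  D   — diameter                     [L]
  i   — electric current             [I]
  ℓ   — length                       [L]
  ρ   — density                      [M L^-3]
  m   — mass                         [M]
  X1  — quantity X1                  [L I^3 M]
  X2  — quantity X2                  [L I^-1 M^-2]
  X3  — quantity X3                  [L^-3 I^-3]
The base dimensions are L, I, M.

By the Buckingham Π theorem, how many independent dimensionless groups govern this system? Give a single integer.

5

Write exponents as rows L,I,M / cols D,i,ℓ,ρ,m,X1,X2,X3:
  L: [ 1  0  1 -3  0  1  1 -3]
  I: [ 0  1  0  0  0  3 -1 -3]
  M: [ 0  0  0  1  1  1 -2  0]
RREF → pivots at {D,i,ρ} ⇒ r = 3
n=8, r=3 ⇒ 5 dimensionless groups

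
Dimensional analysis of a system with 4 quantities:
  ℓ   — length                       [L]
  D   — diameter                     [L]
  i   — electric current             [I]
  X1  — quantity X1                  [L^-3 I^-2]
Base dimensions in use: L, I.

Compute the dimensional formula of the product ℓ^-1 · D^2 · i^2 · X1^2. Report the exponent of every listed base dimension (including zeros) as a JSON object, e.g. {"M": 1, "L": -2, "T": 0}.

{"L": -5, "I": -2}

Dimensional matrix (L×I by ℓ×D×i×X1):
  L: [ 1  1  0 -3]
  I: [ 0  0  1 -2]
  [L]: (-1)·1+(2)·1+(2)·0+(2)·-3 = -5
  [I]: (-1)·0+(2)·0+(2)·1+(2)·-2 = -2
⇒ L^-5 I^-2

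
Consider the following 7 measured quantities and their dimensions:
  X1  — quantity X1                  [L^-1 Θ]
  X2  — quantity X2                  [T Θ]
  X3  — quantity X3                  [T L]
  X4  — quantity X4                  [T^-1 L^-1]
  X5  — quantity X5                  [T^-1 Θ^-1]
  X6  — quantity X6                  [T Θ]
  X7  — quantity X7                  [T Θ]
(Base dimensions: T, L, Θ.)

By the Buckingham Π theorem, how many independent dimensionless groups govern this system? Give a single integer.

Write exponents as rows T,L,Θ / cols X1,X2,X3,X4,X5,X6,X7:
  T: [ 0  1  1 -1 -1  1  1]
  L: [-1  0  1 -1  0  0  0]
  Θ: [ 1  1  0  0 -1  1  1]
Row reduction gives pivot columns X1,X2; rank = 2
Π count = n − r = 7 − 2 = 5

5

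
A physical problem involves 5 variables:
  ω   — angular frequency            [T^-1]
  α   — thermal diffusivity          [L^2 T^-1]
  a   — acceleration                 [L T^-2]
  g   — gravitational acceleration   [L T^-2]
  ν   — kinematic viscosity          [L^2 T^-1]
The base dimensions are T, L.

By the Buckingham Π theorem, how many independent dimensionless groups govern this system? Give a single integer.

3

Exponent matrix [T,L] × [ω,α,a,g,ν]:
  T: [-1 -1 -2 -2 -1]
  L: [ 0  2  1  1  2]
RREF → pivots at {ω,α} ⇒ r = 2
5 vars − rank 2 = 3 Π groups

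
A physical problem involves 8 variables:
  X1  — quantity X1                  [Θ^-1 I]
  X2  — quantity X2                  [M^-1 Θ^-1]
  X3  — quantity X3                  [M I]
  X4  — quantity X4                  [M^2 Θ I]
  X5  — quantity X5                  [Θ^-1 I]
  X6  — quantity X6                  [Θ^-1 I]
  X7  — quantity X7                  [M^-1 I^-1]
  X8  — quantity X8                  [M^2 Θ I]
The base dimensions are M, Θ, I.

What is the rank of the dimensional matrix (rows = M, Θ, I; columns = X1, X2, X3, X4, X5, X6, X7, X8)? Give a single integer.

2

Write exponents as rows M,Θ,I / cols X1,X2,X3,X4,X5,X6,X7,X8:
  M: [ 0 -1  1  2  0  0 -1  2]
  Θ: [-1 -1  0  1 -1 -1  0  1]
  I: [ 1  0  1  1  1  1 -1  1]
Echelon form has 2 nonzero rows (pivots: X1,X2)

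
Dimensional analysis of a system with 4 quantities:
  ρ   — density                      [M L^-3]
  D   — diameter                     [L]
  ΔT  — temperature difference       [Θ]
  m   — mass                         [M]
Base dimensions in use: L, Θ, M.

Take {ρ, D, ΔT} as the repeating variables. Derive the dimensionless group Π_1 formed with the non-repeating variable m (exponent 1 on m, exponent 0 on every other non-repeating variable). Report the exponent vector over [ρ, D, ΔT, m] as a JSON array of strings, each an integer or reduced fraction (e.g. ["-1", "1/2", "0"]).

Write exponents as rows L,Θ,M / cols ρ,D,ΔT,m:
  L: [-3  1  0  0]
  Θ: [ 0  0  1  0]
  M: [ 1  0  0  1]
RREF → pivots at {ρ,D,ΔT} ⇒ r = 3
Pivot set = {ρ,D,ΔT}, free = {m}
RREF:
  r0: [   1    0    0    1]
  r1: [   0    1    0    3]
  r2: [   0    0    1    0]
Fix exponent of m at 1; solve each RREF row for its pivot's exponent:
  r0: exp(ρ) + (1)·1 = 0 ⇒ exp(ρ) = -1
  r1: exp(D) + (3)·1 = 0 ⇒ exp(D) = -3
  r2: exp(ΔT) + (0)·1 = 0 ⇒ exp(ΔT) = 0
Π_1 = ρ^-1 · D^-3 · m

["-1", "-3", "0", "1"]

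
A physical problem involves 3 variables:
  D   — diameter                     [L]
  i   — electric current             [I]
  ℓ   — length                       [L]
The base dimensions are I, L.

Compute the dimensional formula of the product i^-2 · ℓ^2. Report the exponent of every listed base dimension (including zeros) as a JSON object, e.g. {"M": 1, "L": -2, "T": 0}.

Exponent matrix [I,L] × [D,i,ℓ]:
  I: [ 0  1  0]
  L: [ 1  0  1]
  [I]: (-2)·1+(2)·0 = -2
  [L]: (-2)·0+(2)·1 = 2
⇒ I^-2 L^2

{"I": -2, "L": 2}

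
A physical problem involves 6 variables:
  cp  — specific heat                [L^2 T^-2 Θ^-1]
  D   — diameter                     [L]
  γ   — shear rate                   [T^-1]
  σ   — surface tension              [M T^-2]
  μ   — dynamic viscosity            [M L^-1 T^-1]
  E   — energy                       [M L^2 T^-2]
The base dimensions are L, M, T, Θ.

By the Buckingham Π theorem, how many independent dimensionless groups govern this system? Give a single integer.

2

Write exponents as rows L,M,T,Θ / cols cp,D,γ,σ,μ,E:
  L: [ 2  1  0  0 -1  2]
  M: [ 0  0  0  1  1  1]
  T: [-2  0 -1 -2 -1 -2]
  Θ: [-1  0  0  0  0  0]
Echelon form has 4 nonzero rows (pivots: cp,D,γ,σ)
n=6, r=4 ⇒ 2 dimensionless groups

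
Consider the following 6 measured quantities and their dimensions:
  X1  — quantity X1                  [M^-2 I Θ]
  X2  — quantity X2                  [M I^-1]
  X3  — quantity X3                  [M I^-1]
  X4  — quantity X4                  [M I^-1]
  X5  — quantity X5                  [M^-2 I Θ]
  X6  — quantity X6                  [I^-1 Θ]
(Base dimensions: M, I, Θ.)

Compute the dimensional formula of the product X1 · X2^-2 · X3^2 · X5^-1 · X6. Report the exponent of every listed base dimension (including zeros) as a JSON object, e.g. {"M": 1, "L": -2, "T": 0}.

{"M": 0, "I": -1, "Θ": 1}

Exponent matrix [M,I,Θ] × [X1,X2,X3,X4,X5,X6]:
  M: [-2  1  1  1 -2  0]
  I: [ 1 -1 -1 -1  1 -1]
  Θ: [ 1  0  0  0  1  1]
  [M]: (1)·-2+(-2)·1+(2)·1+(-1)·-2+(1)·0 = 0
  [I]: (1)·1+(-2)·-1+(2)·-1+(-1)·1+(1)·-1 = -1
  [Θ]: (1)·1+(-2)·0+(2)·0+(-1)·1+(1)·1 = 1
⇒ I^-1 Θ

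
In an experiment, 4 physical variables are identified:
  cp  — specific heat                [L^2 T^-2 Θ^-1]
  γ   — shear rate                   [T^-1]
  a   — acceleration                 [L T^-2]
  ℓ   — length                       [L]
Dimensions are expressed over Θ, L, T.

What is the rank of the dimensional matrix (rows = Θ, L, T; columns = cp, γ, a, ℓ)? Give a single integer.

Exponent matrix [Θ,L,T] × [cp,γ,a,ℓ]:
  Θ: [-1  0  0  0]
  L: [ 2  0  1  1]
  T: [-2 -1 -2  0]
Echelon form has 3 nonzero rows (pivots: cp,γ,a)

3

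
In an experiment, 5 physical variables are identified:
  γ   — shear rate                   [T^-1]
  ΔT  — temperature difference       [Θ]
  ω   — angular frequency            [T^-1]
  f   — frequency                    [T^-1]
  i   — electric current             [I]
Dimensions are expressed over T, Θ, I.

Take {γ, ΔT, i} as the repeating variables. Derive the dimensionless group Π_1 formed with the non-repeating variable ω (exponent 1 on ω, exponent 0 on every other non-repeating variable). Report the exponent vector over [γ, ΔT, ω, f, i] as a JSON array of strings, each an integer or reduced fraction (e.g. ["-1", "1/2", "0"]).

["-1", "0", "1", "0", "0"]

Write exponents as rows T,Θ,I / cols γ,ΔT,ω,f,i:
  T: [-1  0 -1 -1  0]
  Θ: [ 0  1  0  0  0]
  I: [ 0  0  0  0  1]
Row reduction gives pivot columns γ,ΔT,i; rank = 3
Pivot set = {γ,ΔT,i}, free = {ω,f}
RREF:
  r0: [   1    0    1    1    0]
  r1: [   0    1    0    0    0]
  r2: [   0    0    0    0    1]
Fix exponent of ω at 1, f at 0; solve each RREF row for its pivot's exponent:
  r0: exp(γ) + (1)·1 = 0 ⇒ exp(γ) = -1
  r1: exp(ΔT) + (0)·1 = 0 ⇒ exp(ΔT) = 0
  r2: exp(i) + (0)·1 = 0 ⇒ exp(i) = 0
Π_1 = γ^-1 · ω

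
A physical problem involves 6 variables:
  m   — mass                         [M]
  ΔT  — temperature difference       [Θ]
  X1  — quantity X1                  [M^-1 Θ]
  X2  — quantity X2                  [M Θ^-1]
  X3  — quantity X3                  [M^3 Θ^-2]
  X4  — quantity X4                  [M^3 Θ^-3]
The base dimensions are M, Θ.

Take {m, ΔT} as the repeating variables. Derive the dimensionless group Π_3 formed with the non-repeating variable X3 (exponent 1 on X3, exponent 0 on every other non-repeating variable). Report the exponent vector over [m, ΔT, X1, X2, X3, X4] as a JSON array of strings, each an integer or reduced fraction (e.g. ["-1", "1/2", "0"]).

Write exponents as rows M,Θ / cols m,ΔT,X1,X2,X3,X4:
  M: [ 1  0 -1  1  3  3]
  Θ: [ 0  1  1 -1 -2 -3]
Row reduction gives pivot columns m,ΔT; rank = 2
Pivot set = {m,ΔT}, free = {X1,X2,X3,X4}
RREF:
  r0: [   1    0   -1    1    3    3]
  r1: [   0    1    1   -1   -2   -3]
Fix exponent of X3 at 1, X1 at 0, X2 at 0, X4 at 0; solve each RREF row for its pivot's exponent:
  r0: exp(m) + (3)·1 = 0 ⇒ exp(m) = -3
  r1: exp(ΔT) + (-2)·1 = 0 ⇒ exp(ΔT) = 2
Π_3 = m^-3 · ΔT^2 · X3

["-3", "2", "0", "0", "1", "0"]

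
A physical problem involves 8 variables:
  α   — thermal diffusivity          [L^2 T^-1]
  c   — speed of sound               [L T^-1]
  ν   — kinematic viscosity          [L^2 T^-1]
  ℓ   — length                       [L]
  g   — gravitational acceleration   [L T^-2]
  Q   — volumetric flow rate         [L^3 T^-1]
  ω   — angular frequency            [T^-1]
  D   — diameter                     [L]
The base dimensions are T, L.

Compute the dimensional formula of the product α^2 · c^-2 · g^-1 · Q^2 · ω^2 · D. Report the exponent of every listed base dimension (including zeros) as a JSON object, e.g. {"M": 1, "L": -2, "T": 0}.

{"T": -2, "L": 8}

Dimensional matrix (T×L by α×c×ν×ℓ×g×Q×ω×D):
  T: [-1 -1 -1  0 -2 -1 -1  0]
  L: [ 2  1  2  1  1  3  0  1]
  [T]: (2)·-1+(-2)·-1+(-1)·-2+(2)·-1+(2)·-1+(1)·0 = -2
  [L]: (2)·2+(-2)·1+(-1)·1+(2)·3+(2)·0+(1)·1 = 8
⇒ T^-2 L^8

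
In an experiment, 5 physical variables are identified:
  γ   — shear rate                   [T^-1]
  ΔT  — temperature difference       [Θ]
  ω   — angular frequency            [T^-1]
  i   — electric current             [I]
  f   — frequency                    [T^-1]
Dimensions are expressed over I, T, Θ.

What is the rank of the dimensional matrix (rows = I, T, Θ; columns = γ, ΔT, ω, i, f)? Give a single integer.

Write exponents as rows I,T,Θ / cols γ,ΔT,ω,i,f:
  I: [ 0  0  0  1  0]
  T: [-1  0 -1  0 -1]
  Θ: [ 0  1  0  0  0]
RREF → pivots at {γ,ΔT,i} ⇒ r = 3

3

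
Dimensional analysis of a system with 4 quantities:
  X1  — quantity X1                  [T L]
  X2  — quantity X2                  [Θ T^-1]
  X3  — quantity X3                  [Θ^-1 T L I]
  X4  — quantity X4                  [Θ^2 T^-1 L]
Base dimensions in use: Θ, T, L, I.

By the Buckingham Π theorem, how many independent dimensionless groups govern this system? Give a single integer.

1

Exponent matrix [Θ,T,L,I] × [X1,X2,X3,X4]:
  Θ: [ 0  1 -1  2]
  T: [ 1 -1  1 -1]
  L: [ 1  0  1  1]
  I: [ 0  0  1  0]
Echelon form has 3 nonzero rows (pivots: X1,X2,X3)
4 vars − rank 3 = 1 Π group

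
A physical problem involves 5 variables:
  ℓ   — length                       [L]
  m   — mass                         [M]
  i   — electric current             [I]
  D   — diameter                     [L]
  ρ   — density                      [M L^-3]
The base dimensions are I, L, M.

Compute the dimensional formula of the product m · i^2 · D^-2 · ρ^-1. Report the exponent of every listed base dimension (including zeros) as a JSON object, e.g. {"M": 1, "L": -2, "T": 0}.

Exponent matrix [I,L,M] × [ℓ,m,i,D,ρ]:
  I: [ 0  0  1  0  0]
  L: [ 1  0  0  1 -3]
  M: [ 0  1  0  0  1]
  [I]: (1)·0+(2)·1+(-2)·0+(-1)·0 = 2
  [L]: (1)·0+(2)·0+(-2)·1+(-1)·-3 = 1
  [M]: (1)·1+(2)·0+(-2)·0+(-1)·1 = 0
⇒ I^2 L

{"I": 2, "L": 1, "M": 0}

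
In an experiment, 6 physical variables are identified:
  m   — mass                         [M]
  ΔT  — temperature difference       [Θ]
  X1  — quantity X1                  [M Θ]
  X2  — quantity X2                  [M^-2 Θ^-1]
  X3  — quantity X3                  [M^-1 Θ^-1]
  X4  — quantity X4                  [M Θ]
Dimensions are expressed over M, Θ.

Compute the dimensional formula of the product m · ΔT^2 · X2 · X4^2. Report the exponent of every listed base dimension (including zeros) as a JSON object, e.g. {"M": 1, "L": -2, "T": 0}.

Exponent matrix [M,Θ] × [m,ΔT,X1,X2,X3,X4]:
  M: [ 1  0  1 -2 -1  1]
  Θ: [ 0  1  1 -1 -1  1]
  [M]: (1)·1+(2)·0+(1)·-2+(2)·1 = 1
  [Θ]: (1)·0+(2)·1+(1)·-1+(2)·1 = 3
⇒ M Θ^3

{"M": 1, "Θ": 3}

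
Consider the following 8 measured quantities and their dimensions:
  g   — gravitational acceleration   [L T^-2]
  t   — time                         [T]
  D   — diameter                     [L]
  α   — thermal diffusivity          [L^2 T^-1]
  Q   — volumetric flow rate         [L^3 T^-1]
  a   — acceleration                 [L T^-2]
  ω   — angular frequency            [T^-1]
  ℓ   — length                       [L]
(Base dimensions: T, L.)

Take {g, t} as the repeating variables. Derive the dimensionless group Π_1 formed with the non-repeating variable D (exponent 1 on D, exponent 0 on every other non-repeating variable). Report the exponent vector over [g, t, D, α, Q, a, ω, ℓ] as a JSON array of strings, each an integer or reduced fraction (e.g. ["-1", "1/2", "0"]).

Exponent matrix [T,L] × [g,t,D,α,Q,a,ω,ℓ]:
  T: [-2  1  0 -1 -1 -2 -1  0]
  L: [ 1  0  1  2  3  1  0  1]
RREF → pivots at {g,t} ⇒ r = 2
Repeat: g,t; free: D,α,Q,a,ω,ℓ
RREF:
  r0: [   1    0    1    2    3    1    0    1]
  r1: [   0    1    2    3    5    0   -1    2]
Fix exponent of D at 1, α at 0, Q at 0, a at 0, ω at 0, ℓ at 0; solve each RREF row for its pivot's exponent:
  r0: exp(g) + (1)·1 = 0 ⇒ exp(g) = -1
  r1: exp(t) + (2)·1 = 0 ⇒ exp(t) = -2
Π_1 = g^-1 · t^-2 · D

["-1", "-2", "1", "0", "0", "0", "0", "0"]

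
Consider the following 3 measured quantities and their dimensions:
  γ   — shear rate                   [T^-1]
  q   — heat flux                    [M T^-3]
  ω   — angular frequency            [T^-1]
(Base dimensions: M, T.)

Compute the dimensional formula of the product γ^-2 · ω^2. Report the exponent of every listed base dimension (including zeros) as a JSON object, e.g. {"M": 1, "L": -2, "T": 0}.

{"M": 0, "T": 0}

Dimensional matrix (M×T by γ×q×ω):
  M: [ 0  1  0]
  T: [-1 -3 -1]
  [M]: (-2)·0+(2)·0 = 0
  [T]: (-2)·-1+(2)·-1 = 0
⇒ 1 (dimensionless)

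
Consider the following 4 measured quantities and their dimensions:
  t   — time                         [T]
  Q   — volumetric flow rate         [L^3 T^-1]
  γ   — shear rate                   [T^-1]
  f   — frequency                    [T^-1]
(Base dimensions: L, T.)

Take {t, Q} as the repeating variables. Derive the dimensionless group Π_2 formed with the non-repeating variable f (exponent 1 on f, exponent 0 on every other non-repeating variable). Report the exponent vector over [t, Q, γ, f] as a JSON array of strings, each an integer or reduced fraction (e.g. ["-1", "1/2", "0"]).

["1", "0", "0", "1"]

Write exponents as rows L,T / cols t,Q,γ,f:
  L: [ 0  3  0  0]
  T: [ 1 -1 -1 -1]
Row reduction gives pivot columns t,Q; rank = 2
Pivot set = {t,Q}, free = {γ,f}
RREF:
  r0: [   1    0   -1   -1]
  r1: [   0    1    0    0]
Fix exponent of f at 1, γ at 0; solve each RREF row for its pivot's exponent:
  r0: exp(t) + (-1)·1 = 0 ⇒ exp(t) = 1
  r1: exp(Q) + (0)·1 = 0 ⇒ exp(Q) = 0
Π_2 = t · f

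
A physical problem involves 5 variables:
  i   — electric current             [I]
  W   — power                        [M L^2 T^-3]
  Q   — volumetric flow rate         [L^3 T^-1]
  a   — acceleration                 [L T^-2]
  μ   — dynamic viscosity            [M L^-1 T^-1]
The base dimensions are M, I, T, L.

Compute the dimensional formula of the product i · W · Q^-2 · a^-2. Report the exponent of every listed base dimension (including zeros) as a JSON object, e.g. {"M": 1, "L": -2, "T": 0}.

{"M": 1, "I": 1, "T": 3, "L": -6}

Exponent matrix [M,I,T,L] × [i,W,Q,a,μ]:
  M: [ 0  1  0  0  1]
  I: [ 1  0  0  0  0]
  T: [ 0 -3 -1 -2 -1]
  L: [ 0  2  3  1 -1]
  [M]: (1)·0+(1)·1+(-2)·0+(-2)·0 = 1
  [I]: (1)·1+(1)·0+(-2)·0+(-2)·0 = 1
  [T]: (1)·0+(1)·-3+(-2)·-1+(-2)·-2 = 3
  [L]: (1)·0+(1)·2+(-2)·3+(-2)·1 = -6
⇒ M I T^3 L^-6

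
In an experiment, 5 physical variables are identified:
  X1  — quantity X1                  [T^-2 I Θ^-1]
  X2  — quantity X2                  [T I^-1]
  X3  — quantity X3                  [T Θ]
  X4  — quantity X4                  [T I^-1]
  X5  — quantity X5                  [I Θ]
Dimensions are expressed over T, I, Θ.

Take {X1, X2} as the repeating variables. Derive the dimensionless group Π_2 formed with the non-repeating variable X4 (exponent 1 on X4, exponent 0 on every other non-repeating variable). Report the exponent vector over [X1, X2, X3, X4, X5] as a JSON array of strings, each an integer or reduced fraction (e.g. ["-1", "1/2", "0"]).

["0", "-1", "0", "1", "0"]

Write exponents as rows T,I,Θ / cols X1,X2,X3,X4,X5:
  T: [-2  1  1  1  0]
  I: [ 1 -1  0 -1  1]
  Θ: [-1  0  1  0  1]
Row reduction gives pivot columns X1,X2; rank = 2
Repeat: X1,X2; free: X3,X4,X5
RREF:
  r0: [   1    0   -1    0   -1]
  r1: [   0    1   -1    1   -2]
  r2: [   0    0    0    0    0]
Fix exponent of X4 at 1, X3 at 0, X5 at 0; solve each RREF row for its pivot's exponent:
  r0: exp(X1) + (0)·1 = 0 ⇒ exp(X1) = 0
  r1: exp(X2) + (1)·1 = 0 ⇒ exp(X2) = -1
Π_2 = X2^-1 · X4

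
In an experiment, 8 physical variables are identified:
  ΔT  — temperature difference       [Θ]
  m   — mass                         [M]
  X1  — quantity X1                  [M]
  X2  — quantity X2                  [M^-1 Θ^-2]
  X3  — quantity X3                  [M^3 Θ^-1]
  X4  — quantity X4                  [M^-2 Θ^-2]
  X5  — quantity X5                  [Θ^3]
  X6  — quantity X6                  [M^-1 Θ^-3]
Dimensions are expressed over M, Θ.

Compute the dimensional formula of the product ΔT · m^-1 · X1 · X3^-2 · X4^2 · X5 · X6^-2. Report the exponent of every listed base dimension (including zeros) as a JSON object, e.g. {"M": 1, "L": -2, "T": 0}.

Write exponents as rows M,Θ / cols ΔT,m,X1,X2,X3,X4,X5,X6:
  M: [ 0  1  1 -1  3 -2  0 -1]
  Θ: [ 1  0  0 -2 -1 -2  3 -3]
  [M]: (1)·0+(-1)·1+(1)·1+(-2)·3+(2)·-2+(1)·0+(-2)·-1 = -8
  [Θ]: (1)·1+(-1)·0+(1)·0+(-2)·-1+(2)·-2+(1)·3+(-2)·-3 = 8
⇒ M^-8 Θ^8

{"M": -8, "Θ": 8}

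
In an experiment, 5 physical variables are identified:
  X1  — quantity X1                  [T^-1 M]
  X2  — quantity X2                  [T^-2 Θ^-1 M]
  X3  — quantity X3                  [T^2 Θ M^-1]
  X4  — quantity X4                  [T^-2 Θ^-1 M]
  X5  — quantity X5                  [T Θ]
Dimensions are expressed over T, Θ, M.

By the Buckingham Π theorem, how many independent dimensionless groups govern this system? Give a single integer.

3

Write exponents as rows T,Θ,M / cols X1,X2,X3,X4,X5:
  T: [-1 -2  2 -2  1]
  Θ: [ 0 -1  1 -1  1]
  M: [ 1  1 -1  1  0]
RREF → pivots at {X1,X2} ⇒ r = 2
Π count = n − r = 5 − 2 = 3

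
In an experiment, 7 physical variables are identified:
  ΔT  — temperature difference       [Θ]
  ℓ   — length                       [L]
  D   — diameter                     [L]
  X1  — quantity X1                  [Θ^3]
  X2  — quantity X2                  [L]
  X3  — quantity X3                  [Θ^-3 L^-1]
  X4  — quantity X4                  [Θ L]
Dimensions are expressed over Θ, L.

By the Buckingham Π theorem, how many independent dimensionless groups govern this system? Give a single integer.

Dimensional matrix (Θ×L by ΔT×ℓ×D×X1×X2×X3×X4):
  Θ: [ 1  0  0  3  0 -3  1]
  L: [ 0  1  1  0  1 -1  1]
RREF → pivots at {ΔT,ℓ} ⇒ r = 2
7 vars − rank 2 = 5 Π groups

5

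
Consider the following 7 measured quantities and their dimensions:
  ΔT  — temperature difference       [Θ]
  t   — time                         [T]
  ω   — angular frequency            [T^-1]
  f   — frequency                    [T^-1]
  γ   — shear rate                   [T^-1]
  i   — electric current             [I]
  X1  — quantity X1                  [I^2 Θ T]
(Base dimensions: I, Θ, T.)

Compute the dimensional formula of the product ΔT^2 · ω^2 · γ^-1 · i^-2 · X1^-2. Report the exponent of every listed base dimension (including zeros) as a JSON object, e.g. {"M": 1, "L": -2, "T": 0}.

{"I": -6, "Θ": 0, "T": -3}

Dimensional matrix (I×Θ×T by ΔT×t×ω×f×γ×i×X1):
  I: [ 0  0  0  0  0  1  2]
  Θ: [ 1  0  0  0  0  0  1]
  T: [ 0  1 -1 -1 -1  0  1]
  [I]: (2)·0+(2)·0+(-1)·0+(-2)·1+(-2)·2 = -6
  [Θ]: (2)·1+(2)·0+(-1)·0+(-2)·0+(-2)·1 = 0
  [T]: (2)·0+(2)·-1+(-1)·-1+(-2)·0+(-2)·1 = -3
⇒ I^-6 T^-3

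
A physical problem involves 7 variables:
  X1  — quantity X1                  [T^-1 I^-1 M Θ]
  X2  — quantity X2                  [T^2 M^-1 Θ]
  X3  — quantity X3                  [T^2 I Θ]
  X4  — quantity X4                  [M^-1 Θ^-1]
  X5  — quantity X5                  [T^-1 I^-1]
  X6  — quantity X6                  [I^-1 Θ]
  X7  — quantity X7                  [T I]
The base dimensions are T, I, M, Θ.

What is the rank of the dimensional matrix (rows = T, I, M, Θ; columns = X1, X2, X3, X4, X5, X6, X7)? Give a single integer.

Dimensional matrix (T×I×M×Θ by X1×X2×X3×X4×X5×X6×X7):
  T: [-1  2  2  0 -1  0  1]
  I: [-1  0  1  0 -1 -1  1]
  M: [ 1 -1  0 -1  0  0  0]
  Θ: [ 1  1  1 -1  0  1  0]
Echelon form has 3 nonzero rows (pivots: X1,X2,X3)

3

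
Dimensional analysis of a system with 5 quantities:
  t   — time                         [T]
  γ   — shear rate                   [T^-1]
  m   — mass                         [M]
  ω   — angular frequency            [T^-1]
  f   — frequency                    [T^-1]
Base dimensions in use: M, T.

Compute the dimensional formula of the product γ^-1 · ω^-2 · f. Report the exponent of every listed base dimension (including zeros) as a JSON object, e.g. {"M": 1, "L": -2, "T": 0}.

{"M": 0, "T": 2}

Exponent matrix [M,T] × [t,γ,m,ω,f]:
  M: [ 0  0  1  0  0]
  T: [ 1 -1  0 -1 -1]
  [M]: (-1)·0+(-2)·0+(1)·0 = 0
  [T]: (-1)·-1+(-2)·-1+(1)·-1 = 2
⇒ T^2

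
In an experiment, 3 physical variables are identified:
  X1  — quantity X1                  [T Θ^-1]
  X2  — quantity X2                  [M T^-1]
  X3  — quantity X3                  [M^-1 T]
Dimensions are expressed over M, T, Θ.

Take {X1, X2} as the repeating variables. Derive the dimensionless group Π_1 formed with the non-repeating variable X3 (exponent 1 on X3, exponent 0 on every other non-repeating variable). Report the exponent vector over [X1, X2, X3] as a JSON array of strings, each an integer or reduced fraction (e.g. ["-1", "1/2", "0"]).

Exponent matrix [M,T,Θ] × [X1,X2,X3]:
  M: [ 0  1 -1]
  T: [ 1 -1  1]
  Θ: [-1  0  0]
RREF → pivots at {X1,X2} ⇒ r = 2
Repeat: X1,X2; free: X3
RREF:
  r0: [   1    0    0]
  r1: [   0    1   -1]
  r2: [   0    0    0]
Fix exponent of X3 at 1; solve each RREF row for its pivot's exponent:
  r0: exp(X1) + (0)·1 = 0 ⇒ exp(X1) = 0
  r1: exp(X2) + (-1)·1 = 0 ⇒ exp(X2) = 1
Π_1 = X2 · X3

["0", "1", "1"]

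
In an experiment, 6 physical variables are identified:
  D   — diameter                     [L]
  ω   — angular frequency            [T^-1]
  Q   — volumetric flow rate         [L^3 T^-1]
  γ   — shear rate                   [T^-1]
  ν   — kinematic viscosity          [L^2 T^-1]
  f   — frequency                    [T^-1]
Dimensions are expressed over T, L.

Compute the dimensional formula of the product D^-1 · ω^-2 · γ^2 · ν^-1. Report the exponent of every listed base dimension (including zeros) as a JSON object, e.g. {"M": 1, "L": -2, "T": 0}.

{"T": 1, "L": -3}

Dimensional matrix (T×L by D×ω×Q×γ×ν×f):
  T: [ 0 -1 -1 -1 -1 -1]
  L: [ 1  0  3  0  2  0]
  [T]: (-1)·0+(-2)·-1+(2)·-1+(-1)·-1 = 1
  [L]: (-1)·1+(-2)·0+(2)·0+(-1)·2 = -3
⇒ T L^-3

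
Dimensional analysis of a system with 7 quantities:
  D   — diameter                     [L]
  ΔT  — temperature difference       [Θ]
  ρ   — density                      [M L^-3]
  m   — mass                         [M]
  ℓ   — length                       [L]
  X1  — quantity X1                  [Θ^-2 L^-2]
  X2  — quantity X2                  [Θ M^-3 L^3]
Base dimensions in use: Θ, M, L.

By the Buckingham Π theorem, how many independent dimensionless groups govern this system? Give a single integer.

Exponent matrix [Θ,M,L] × [D,ΔT,ρ,m,ℓ,X1,X2]:
  Θ: [ 0  1  0  0  0 -2  1]
  M: [ 0  0  1  1  0  0 -3]
  L: [ 1  0 -3  0  1 -2  3]
Row reduction gives pivot columns D,ΔT,ρ; rank = 3
7 vars − rank 3 = 4 Π groups

4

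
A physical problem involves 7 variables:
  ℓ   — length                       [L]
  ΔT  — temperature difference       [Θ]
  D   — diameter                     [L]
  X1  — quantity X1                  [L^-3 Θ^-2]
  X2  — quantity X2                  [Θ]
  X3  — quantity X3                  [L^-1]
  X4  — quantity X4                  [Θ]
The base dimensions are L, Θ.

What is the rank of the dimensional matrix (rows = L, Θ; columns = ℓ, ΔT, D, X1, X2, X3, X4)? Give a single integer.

Exponent matrix [L,Θ] × [ℓ,ΔT,D,X1,X2,X3,X4]:
  L: [ 1  0  1 -3  0 -1  0]
  Θ: [ 0  1  0 -2  1  0  1]
Echelon form has 2 nonzero rows (pivots: ℓ,ΔT)

2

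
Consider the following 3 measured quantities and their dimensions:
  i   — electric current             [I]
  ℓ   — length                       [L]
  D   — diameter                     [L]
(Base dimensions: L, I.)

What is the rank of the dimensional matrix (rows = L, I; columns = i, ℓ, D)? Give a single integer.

Write exponents as rows L,I / cols i,ℓ,D:
  L: [ 0  1  1]
  I: [ 1  0  0]
RREF → pivots at {i,ℓ} ⇒ r = 2

2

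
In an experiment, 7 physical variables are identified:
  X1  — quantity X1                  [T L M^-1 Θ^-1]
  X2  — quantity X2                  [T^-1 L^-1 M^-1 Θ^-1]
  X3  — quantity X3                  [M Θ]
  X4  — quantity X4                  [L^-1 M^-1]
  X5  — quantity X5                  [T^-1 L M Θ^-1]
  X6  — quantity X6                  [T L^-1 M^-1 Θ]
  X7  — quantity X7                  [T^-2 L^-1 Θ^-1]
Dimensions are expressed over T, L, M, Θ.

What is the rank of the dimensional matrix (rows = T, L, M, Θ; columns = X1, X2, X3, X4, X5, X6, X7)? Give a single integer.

Dimensional matrix (T×L×M×Θ by X1×X2×X3×X4×X5×X6×X7):
  T: [ 1 -1  0  0 -1  1 -2]
  L: [ 1 -1  0 -1  1 -1 -1]
  M: [-1 -1  1 -1  1 -1  0]
  Θ: [-1 -1  1  0 -1  1 -1]
Row reduction gives pivot columns X1,X2,X4; rank = 3

3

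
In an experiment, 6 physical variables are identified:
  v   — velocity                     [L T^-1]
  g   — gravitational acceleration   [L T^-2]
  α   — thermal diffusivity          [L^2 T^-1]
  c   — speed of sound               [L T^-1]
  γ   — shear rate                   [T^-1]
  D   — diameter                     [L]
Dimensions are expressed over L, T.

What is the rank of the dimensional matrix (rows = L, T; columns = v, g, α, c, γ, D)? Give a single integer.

2

Dimensional matrix (L×T by v×g×α×c×γ×D):
  L: [ 1  1  2  1  0  1]
  T: [-1 -2 -1 -1 -1  0]
RREF → pivots at {v,g} ⇒ r = 2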